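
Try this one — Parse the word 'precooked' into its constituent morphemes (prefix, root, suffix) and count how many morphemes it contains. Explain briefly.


Step 1: Identify prefix: 'pre' (meaning: before)
Step 2: Identify root: 'cook'
Step 3: Identify suffix(es): 'ed'
Decomposition: pre- (prefix: before) + cook (root) + -ed (suffix: past)
Total morphemes: 3

3 morphemes (pre- (prefix: before) + cook (root) + -ed (suffix: past))


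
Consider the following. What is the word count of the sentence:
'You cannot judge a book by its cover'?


Split into words: You | cannot | judge | a | book | by | its | cover = 8 words.

8


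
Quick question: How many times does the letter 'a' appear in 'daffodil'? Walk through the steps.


Letter 'a' in 'daffodil': found at position(s) 2 = 1 occurrence(s).

1


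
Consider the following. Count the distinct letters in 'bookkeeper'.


Unique letters in 'bookkeeper': {b, e, k, o, p, r} = 6 distinct letters.

6


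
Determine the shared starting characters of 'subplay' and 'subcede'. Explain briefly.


Compare from the start: 3 characters match: 'sub'. Mismatch at position 4: 'p' vs 'c'.

sub


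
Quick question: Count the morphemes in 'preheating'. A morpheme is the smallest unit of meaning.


Decomposition: pre- (prefix) + heat (root) + -ing (suffix) = 3 morpheme(s)

3 morphemes


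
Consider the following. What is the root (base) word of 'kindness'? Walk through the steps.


Remove suffix '-ness' from 'kindness' to get root 'kind'.

kind


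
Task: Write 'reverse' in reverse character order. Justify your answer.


Reverse 'reverse' character by character: 'esrever'.

esrever


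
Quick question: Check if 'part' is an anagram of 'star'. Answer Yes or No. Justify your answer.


Sorted letters of 'part': 'aprt'
Sorted letters of 'star': 'arst'
They do not match.

No


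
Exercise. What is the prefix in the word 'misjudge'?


The word 'misjudge' = 'mis' (prefix) + 'judge' (root). The prefix is 'mis'.

mis


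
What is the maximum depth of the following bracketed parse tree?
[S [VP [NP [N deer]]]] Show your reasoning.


Count bracket nesting levels:
'[' at pos 0: depth = 1
'[' at pos 3: depth = 2
'[' at pos 7: depth = 3
'[' at pos 11: depth = 4
Maximum depth reached: 4

4


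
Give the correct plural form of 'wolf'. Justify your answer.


Apply rule: Change -f to -ves. 'wolf' becomes 'wolves'.

wolves


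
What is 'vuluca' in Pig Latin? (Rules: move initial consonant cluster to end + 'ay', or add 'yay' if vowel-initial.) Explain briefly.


'vuluca': move consonant cluster 'v' to end and add 'ay': 'ulucavay'.

ulucavay


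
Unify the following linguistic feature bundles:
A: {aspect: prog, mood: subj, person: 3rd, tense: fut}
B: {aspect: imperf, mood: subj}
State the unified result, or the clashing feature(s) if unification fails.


Compare features:
aspect: A=prog vs B=imperf -> CLASH
mood: A=subj vs B=subj -> unified: subj
person: A=3rd vs B=_ -> unified: 3rd
tense: A=fut vs B=_ -> unified: fut
Clash detected on feature 'aspect' (prog vs imperf); unification fails.

CLASH on 'aspect' (prog vs imperf)


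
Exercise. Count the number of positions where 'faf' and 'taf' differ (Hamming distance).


Alignment:
Position 1: 'f' vs 't' = DIFFER
Position 2: 'a' vs 'a' = match
Position 3: 'f' vs 'f' = match
Total differences: 1

1


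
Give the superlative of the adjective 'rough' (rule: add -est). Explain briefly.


Apply superlative formation (add -est): 'rough' -> 'roughest'.

roughest


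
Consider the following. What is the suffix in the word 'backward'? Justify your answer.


The word 'backward' = 'back' (root) + '-ward' (suffix). The suffix is '-ward'.

ward


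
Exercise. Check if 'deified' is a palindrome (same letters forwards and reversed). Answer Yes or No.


Forward: 'deified'
Reversed: 'deified'
They are identical.

Yes


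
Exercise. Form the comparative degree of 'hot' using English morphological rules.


Apply comparative formation (double final consonant, add -er): 'hot' -> 'hotter'.

hotter


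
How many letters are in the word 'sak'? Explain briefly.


Spell out 'sak' and number each letter: s(1), a(2), k(3). Total: 3 letters.

3


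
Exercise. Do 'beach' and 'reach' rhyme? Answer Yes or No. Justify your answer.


Rime (stressed vowel + following sounds) of 'beach': -each = /iːtʃ/
Rime of 'reach': -each = /iːtʃ/
/iːtʃ/ and /iːtʃ/ are the same ending sound, so the words rhyme.

Yes


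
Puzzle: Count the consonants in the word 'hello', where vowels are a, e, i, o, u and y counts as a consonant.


Consonants in 'hello': h, l, l = 3 consonants.

3


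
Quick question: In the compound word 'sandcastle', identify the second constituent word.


Split 'sandcastle' into 'sand' + 'castle'. The second part is 'castle'.

castle


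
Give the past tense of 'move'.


Apply rule: Add -d (word ends in -e). 'move' becomes 'moved'.

moved


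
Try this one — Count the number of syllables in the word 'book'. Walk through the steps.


Break 'book' into syllables: book -> book = 1 syllable

1 syllable


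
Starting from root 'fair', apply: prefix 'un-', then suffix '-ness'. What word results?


Step 1: Add prefix 'un-' to 'fair' = 'unfair'
Step 2: Add suffix '-ness' to 'unfair' = 'unfairness'

unfairness


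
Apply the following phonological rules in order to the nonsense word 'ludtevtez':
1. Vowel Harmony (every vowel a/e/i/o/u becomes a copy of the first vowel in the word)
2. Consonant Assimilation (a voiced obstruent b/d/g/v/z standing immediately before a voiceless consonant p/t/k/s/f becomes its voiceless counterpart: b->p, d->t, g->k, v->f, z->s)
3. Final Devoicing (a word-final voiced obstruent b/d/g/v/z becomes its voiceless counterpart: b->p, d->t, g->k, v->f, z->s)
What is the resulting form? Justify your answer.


Starting form: 'ludtevtez'
Rule 1: Vowel Harmony: all vowels become 'u' (matching first vowel). 'ludtevtez' -> 'ludtuvtuz'
Rule 2: Consonant Assimilation: voiced obstruent before voiceless consonant becomes voiceless ('dt' -> 'tt', 'vt' -> 'ft'). 'ludtuvtuz' -> 'luttuftuz'
Rule 3: Final Devoicing: word-final voiced obstruent 'z' becomes voiceless 's'. 'luttuftuz' -> 'luttuftus'
Final form: 'luttuftus'

luttuftus


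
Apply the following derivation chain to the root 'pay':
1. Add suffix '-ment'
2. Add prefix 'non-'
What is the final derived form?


Step 1: Add suffix '-ment' to 'pay' = 'payment'
Step 2: Add prefix 'non-' to 'payment' = 'nonpayment'

nonpayment


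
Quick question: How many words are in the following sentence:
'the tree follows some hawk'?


Split into words: the | tree | follows | some | hawk = 5 words.

5


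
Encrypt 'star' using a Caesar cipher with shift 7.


Shift each letter by 7: s -> z, t -> a, a -> h, r -> y. Result: 'zahy'.

zahy


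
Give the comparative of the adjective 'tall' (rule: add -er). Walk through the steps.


Apply comparative formation (add -er): 'tall' -> 'taller'.

taller


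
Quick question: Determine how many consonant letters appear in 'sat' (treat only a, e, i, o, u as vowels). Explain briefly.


Consonants in 'sat': s, t = 2 consonants.

2


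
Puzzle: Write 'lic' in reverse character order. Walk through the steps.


Reverse 'lic' character by character: 'cil'.

cil


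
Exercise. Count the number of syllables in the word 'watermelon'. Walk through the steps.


Break 'watermelon' into syllables: wa-ter-mel-on -> wa | ter | mel | on = 4 syllables

4 syllables


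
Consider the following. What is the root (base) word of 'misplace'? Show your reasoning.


Remove prefix 'mis' from 'misplace' to get root 'place'.

place


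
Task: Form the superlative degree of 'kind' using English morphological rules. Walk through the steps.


Apply superlative formation (add -est): 'kind' -> 'kindest'.

kindest


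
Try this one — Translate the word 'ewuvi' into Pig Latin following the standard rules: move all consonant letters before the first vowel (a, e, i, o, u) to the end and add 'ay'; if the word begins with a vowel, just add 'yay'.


'ewuvi' starts with a vowel, so add 'yay': 'ewuviyay'.

ewuviyay


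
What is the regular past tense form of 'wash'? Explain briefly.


Apply rule: Add -ed. 'wash' becomes 'washed'.

washed


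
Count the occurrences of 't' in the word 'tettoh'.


Letter 't' in 'tettoh': found at position(s) 1, 3, 4 = 3 occurrence(s).

3


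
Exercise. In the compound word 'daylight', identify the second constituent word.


Split 'daylight' into 'day' + 'light'. The second part is 'light'.

light


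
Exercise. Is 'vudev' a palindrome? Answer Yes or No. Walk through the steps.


Forward: 'vudev'
Reversed: 'veduv'
They differ.

No


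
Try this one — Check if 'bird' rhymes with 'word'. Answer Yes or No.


Rime (stressed vowel + following sounds) of 'bird': -ird = /ɜːrd/
Rime of 'word': -ord = /ɜːrd/
/ɜːrd/ and /ɜːrd/ are the same ending sound, so the words rhyme.

Yes


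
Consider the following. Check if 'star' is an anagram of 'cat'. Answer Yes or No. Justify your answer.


Sorted letters of 'star': 'arst'
Sorted letters of 'cat': 'act'
They do not match.

No


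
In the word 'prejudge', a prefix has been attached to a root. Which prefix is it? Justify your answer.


The word 'prejudge' = 'pre' (prefix) + 'judge' (root). The prefix is 'pre'.

pre


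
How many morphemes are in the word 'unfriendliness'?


Decomposition: un- (prefix) + friend (root) + -ly (suffix) + -ness (suffix) = 4 morpheme(s)

4 morphemes


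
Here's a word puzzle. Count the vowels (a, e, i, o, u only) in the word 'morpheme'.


Vowels in 'morpheme': o, e, e = 3 vowels.

3


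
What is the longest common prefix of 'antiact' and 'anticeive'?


Compare from the start: 4 characters match: 'anti'. Mismatch at position 5: 'a' vs 'c'.

anti


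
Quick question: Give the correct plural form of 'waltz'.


Apply rule: Add -es (sibilant/fricative ending). 'waltz' becomes 'waltzes'.

waltzes


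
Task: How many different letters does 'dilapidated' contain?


Unique letters in 'dilapidated': {a, d, e, i, l, p, t} = 7 distinct letters.

7


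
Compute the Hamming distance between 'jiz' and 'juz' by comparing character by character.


Alignment:
Position 1: 'j' vs 'j' = match
Position 2: 'i' vs 'u' = DIFFER
Position 3: 'z' vs 'z' = match
Total differences: 1

1


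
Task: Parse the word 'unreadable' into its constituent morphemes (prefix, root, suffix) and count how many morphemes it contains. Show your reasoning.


Step 1: Identify prefix: 'un' (meaning: not/reverse)
Step 2: Identify root: 'read'
Step 3: Identify suffix(es): 'able'
Decomposition: un- (prefix: not/reverse) + read (root) + -able (suffix: capable of)
Total morphemes: 3

3 morphemes (un- (prefix: not/reverse) + read (root) + -able (suffix: capable of))


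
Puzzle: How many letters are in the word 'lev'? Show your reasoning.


Spell out 'lev' and number each letter: l(1), e(2), v(3). Total: 3 letters.

3


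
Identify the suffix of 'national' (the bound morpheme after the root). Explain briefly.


The word 'national' = 'nation' (root) + '-al' (suffix). The suffix is '-al'.

al


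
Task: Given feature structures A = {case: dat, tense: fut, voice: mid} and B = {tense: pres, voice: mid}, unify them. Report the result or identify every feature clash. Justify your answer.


Compare features:
case: A=dat vs B=_ -> unified: dat
tense: A=fut vs B=pres -> CLASH
voice: A=mid vs B=mid -> unified: mid
Clash detected on feature 'tense' (fut vs pres); unification fails.

CLASH on 'tense' (fut vs pres)


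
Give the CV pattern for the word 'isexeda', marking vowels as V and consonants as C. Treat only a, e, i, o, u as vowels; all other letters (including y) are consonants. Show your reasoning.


Letter mapping: i = V, s = C, e = V, x = C, e = V, d = C, a = V.

VCVCVCV


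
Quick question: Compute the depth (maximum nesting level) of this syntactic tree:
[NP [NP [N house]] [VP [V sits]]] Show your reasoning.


Count bracket nesting levels:
'[' at pos 0: depth = 1
'[' at pos 4: depth = 2
'[' at pos 8: depth = 3
'[' at pos 19: depth = 2
'[' at pos 23: depth = 3
Maximum depth reached: 3

3


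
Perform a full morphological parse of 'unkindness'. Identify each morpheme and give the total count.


Step 1: Identify prefix: 'un' (meaning: not/reverse)
Step 2: Identify root: 'kind'
Step 3: Identify suffix(es): 'ness'
Decomposition: un- (prefix: not/reverse) + kind (root) + -ness (suffix: state of)
Total morphemes: 3

3 morphemes (un- (prefix: not/reverse) + kind (root) + -ness (suffix: state of))


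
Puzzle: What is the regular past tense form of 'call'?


Apply rule: Add -ed. 'call' becomes 'called'.

called


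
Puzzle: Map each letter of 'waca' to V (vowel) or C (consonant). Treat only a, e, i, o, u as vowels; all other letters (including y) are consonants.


Letter mapping: w = C, a = V, c = C, a = V.

CVCV


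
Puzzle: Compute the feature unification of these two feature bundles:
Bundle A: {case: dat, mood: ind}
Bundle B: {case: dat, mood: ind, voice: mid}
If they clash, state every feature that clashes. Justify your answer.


Compare features:
case: A=dat vs B=dat -> unified: dat
mood: A=ind vs B=ind -> unified: ind
voice: A=_ vs B=mid -> unified: mid
No clashes found.

Unified: {case: dat, mood: ind, voice: mid}


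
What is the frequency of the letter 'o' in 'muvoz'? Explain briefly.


Letter 'o' in 'muvoz': found at position(s) 4 = 1 occurrence(s).

1


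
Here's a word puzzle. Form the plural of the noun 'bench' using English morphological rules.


Apply rule: Add -es (sibilant/fricative ending). 'bench' becomes 'benches'.

benches


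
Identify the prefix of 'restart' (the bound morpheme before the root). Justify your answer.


The word 'restart' = 're' (prefix) + 'start' (root). The prefix is 're'.

re


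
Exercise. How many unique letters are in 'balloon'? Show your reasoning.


Unique letters in 'balloon': {a, b, l, n, o} = 5 distinct letters.

5


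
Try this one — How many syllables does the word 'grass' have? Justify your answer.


Break 'grass' into syllables: grass -> grass = 1 syllable

1 syllable


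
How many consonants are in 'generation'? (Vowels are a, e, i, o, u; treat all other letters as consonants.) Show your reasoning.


Consonants in 'generation': g, n, r, t, n = 5 consonants.

5


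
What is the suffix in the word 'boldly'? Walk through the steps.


The word 'boldly' = 'bold' (root) + '-ly' (suffix). The suffix is '-ly'.

ly


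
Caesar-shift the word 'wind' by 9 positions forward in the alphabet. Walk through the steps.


Shift each letter by 9: w -> f, i -> r, n -> w, d -> m. Result: 'frwm'.

frwm


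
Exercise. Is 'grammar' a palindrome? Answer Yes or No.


Forward: 'grammar'
Reversed: 'rammarg'
They differ.

No


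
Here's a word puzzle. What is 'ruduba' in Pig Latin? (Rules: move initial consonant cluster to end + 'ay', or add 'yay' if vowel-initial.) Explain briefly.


'ruduba': move consonant cluster 'r' to end and add 'ay': 'udubaray'.

udubaray


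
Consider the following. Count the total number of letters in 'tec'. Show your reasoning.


Spell out 'tec' and number each letter: t(1), e(2), c(3). Total: 3 letters.

3


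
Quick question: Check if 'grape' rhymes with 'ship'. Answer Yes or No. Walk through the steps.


Rime (stressed vowel + following sounds) of 'grape': -ape = /eɪp/
Rime of 'ship': -ip = /ɪp/
/eɪp/ and /ɪp/ are different ending sounds, so the words do not rhyme.

No


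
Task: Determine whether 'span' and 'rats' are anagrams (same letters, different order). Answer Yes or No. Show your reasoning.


Sorted letters of 'span': 'anps'
Sorted letters of 'rats': 'arst'
They do not match.

No


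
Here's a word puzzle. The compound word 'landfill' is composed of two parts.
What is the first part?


Split 'landfill' into 'land' + 'fill'. The first part is 'land'.

land


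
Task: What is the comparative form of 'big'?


Apply comparative formation (double final consonant, add -er): 'big' -> 'bigger'.

bigger


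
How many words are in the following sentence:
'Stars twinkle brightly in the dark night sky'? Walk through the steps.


Split into words: Stars | twinkle | brightly | in | the | dark | night | sky = 8 words.

8


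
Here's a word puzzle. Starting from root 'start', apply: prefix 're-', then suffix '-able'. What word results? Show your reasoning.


Step 1: Add prefix 're-' to 'start' = 'restart'
Step 2: Add suffix '-able' to 'restart' = 'restartable'

restartable


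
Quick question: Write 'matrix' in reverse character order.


Reverse 'matrix' character by character: 'xirtam'.

xirtam


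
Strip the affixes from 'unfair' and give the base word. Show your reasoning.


Remove prefix 'un' from 'unfair' to get root 'fair'.

fair


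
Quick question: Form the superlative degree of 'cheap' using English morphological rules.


Apply superlative formation (add -est): 'cheap' -> 'cheapest'.

cheapest


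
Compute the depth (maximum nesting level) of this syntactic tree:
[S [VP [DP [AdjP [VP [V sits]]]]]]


Count bracket nesting levels:
'[' at pos 0: depth = 1
'[' at pos 3: depth = 2
'[' at pos 7: depth = 3
'[' at pos 11: depth = 4
'[' at pos 17: depth = 5
'[' at pos 21: depth = 6
Maximum depth reached: 6

6


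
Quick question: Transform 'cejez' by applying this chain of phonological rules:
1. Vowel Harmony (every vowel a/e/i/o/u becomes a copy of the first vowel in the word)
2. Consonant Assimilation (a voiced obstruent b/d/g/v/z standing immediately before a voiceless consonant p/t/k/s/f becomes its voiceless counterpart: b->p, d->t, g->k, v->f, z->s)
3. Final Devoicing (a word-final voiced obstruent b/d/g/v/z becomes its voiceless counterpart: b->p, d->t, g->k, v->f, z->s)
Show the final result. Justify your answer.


Starting form: 'cejez'
Rule 1: Vowel Harmony: all vowels already match. No change.
Rule 2: Consonant Assimilation: no voiced obstruent (b/d/g/v/z) stands immediately before a voiceless consonant (p/t/k/s/f). No change.
Rule 3: Final Devoicing: word-final voiced obstruent 'z' becomes voiceless 's'. 'cejez' -> 'cejes'
Final form: 'cejes'

cejes


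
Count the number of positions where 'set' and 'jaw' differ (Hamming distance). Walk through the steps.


Alignment:
Position 1: 's' vs 'j' = DIFFER
Position 2: 'e' vs 'a' = DIFFER
Position 3: 't' vs 'w' = DIFFER
Total differences: 3

3


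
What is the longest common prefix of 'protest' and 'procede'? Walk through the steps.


Compare from the start: 3 characters match: 'pro'. Mismatch at position 4: 't' vs 'c'.

pro


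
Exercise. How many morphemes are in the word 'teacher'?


Decomposition: teach (root) + -er (suffix) = 2 morpheme(s)

2 morphemes


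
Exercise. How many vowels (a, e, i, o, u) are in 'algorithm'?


Vowels in 'algorithm': a, o, i = 3 vowels.

3


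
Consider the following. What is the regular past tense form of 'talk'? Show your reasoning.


Apply rule: Add -ed. 'talk' becomes 'talked'.

talked


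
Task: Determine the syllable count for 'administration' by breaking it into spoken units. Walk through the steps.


Break 'administration' into syllables: ad-min-is-tra-tion -> ad | min | is | tra | tion = 5 syllables

5 syllables


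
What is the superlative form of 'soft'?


Apply superlative formation (add -est): 'soft' -> 'softest'.

softest


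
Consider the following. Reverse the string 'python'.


Reverse 'python' character by character: 'nohtyp'.

nohtyp


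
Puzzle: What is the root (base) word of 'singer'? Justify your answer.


Remove suffix '-er' from 'singer' to get root 'sing'.

sing


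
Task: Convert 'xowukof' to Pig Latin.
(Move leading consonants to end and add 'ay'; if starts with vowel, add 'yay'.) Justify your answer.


'xowukof': move consonant cluster 'x' to end and add 'ay': 'owukofxay'.

owukofxay


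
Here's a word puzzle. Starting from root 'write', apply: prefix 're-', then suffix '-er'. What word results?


Step 1: Add prefix 're-' to 'write' = 'rewrite'
Step 2: Add suffix '-er' to 'rewrite' = 'rewriter'

rewriter


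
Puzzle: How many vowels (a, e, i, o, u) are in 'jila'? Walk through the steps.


Vowels in 'jila': i, a = 2 vowels.

2


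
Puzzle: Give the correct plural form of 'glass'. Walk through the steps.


Apply rule: Add -es (sibilant/fricative ending). 'glass' becomes 'glasses'.

glasses


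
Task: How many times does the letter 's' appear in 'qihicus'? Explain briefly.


Letter 's' in 'qihicus': found at position(s) 7 = 1 occurrence(s).

1


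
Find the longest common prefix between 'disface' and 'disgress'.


Compare from the start: 3 characters match: 'dis'. Mismatch at position 4: 'f' vs 'g'.

dis


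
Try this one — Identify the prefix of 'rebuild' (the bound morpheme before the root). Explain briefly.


The word 'rebuild' = 're' (prefix) + 'build' (root). The prefix is 're'.

re


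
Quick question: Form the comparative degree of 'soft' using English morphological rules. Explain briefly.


Apply comparative formation (add -er): 'soft' -> 'softer'.

softer


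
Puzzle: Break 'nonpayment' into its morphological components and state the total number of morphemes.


Step 1: Identify prefix: 'non' (meaning: not)
Step 2: Identify root: 'pay'
Step 3: Identify suffix(es): 'ment'
Decomposition: non- (prefix: not) + pay (root) + -ment (suffix: action/result)
Total morphemes: 3

3 morphemes (non- (prefix: not) + pay (root) + -ment (suffix: action/result))


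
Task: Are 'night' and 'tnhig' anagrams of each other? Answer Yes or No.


Sorted letters of 'night': 'ghint'
Sorted letters of 'tnhig': 'ghint'
They match.

Yes


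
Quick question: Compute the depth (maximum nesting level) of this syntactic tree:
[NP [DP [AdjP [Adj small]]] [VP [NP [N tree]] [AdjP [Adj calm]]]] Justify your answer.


Count bracket nesting levels:
'[' at pos 0: depth = 1
'[' at pos 4: depth = 2
'[' at pos 8: depth = 3
'[' at pos 14: depth = 4
'[' at pos 28: depth = 2
'[' at pos 32: depth = 3
'[' at pos 36: depth = 4
'[' at pos 46: depth = 3
'[' at pos 52: depth = 4
Maximum depth reached: 4

4


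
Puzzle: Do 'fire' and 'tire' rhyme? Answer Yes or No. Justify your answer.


Rime (stressed vowel + following sounds) of 'fire': -ire = /aɪər/
Rime of 'tire': -ire = /aɪər/
/aɪər/ and /aɪər/ are the same ending sound, so the words rhyme.

Yes


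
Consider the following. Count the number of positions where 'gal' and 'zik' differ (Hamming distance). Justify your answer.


Alignment:
Position 1: 'g' vs 'z' = DIFFER
Position 2: 'a' vs 'i' = DIFFER
Position 3: 'l' vs 'k' = DIFFER
Total differences: 3

3


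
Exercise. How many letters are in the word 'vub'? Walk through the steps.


Spell out 'vub' and number each letter: v(1), u(2), b(3). Total: 3 letters.

3


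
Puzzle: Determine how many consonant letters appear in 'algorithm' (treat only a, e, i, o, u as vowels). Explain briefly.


Consonants in 'algorithm': l, g, r, t, h, m = 6 consonants.

6


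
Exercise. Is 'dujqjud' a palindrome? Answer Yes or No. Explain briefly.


Forward: 'dujqjud'
Reversed: 'dujqjud'
They are identical.

Yes


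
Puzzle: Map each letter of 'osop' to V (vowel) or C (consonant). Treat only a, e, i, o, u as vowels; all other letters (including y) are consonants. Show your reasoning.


Letter mapping: o = V, s = C, o = V, p = C.

VCVC


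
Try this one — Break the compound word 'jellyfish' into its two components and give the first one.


Split 'jellyfish' into 'jelly' + 'fish'. The first part is 'jelly'.

jelly


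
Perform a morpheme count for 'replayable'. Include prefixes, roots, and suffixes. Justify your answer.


Decomposition: re- (prefix) + play (root) + -able (suffix) = 3 morpheme(s)

3 morphemes


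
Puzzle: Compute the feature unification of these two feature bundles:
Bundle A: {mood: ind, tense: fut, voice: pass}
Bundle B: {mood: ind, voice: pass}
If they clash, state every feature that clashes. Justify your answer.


Compare features:
mood: A=ind vs B=ind -> unified: ind
tense: A=fut vs B=_ -> unified: fut
voice: A=pass vs B=pass -> unified: pass
No clashes found.

Unified: {mood: ind, tense: fut, voice: pass}


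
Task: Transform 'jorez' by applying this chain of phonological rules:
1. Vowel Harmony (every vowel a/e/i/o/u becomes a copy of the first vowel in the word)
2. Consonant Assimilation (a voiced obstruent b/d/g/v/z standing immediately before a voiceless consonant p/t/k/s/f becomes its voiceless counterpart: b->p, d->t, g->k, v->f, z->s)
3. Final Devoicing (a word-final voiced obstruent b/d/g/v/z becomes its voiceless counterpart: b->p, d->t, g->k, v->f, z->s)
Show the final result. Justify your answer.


Starting form: 'jorez'
Rule 1: Vowel Harmony: all vowels become 'o' (matching first vowel). 'jorez' -> 'joroz'
Rule 2: Consonant Assimilation: no voiced obstruent (b/d/g/v/z) stands immediately before a voiceless consonant (p/t/k/s/f). No change.
Rule 3: Final Devoicing: word-final voiced obstruent 'z' becomes voiceless 's'. 'joroz' -> 'joros'
Final form: 'joros'

joros


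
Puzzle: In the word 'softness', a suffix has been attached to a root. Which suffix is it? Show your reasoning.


The word 'softness' = 'soft' (root) + '-ness' (suffix). The suffix is '-ness'.

ness


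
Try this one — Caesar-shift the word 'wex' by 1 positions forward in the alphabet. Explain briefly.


Shift each letter by 1: w -> x, e -> f, x -> y. Result: 'xfy'.

xfy


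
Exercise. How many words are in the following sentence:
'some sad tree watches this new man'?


Split into words: some | sad | tree | watches | this | new | man = 7 words.

7


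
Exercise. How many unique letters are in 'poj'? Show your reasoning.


Unique letters in 'poj': {j, o, p} = 3 distinct letters.

3


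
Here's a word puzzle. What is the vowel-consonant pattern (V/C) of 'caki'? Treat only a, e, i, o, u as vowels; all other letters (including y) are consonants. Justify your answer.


Letter mapping: c = C, a = V, k = C, i = V.

CVCV


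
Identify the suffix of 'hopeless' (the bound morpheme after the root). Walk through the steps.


The word 'hopeless' = 'hope' (root) + '-less' (suffix). The suffix is '-less'.

less


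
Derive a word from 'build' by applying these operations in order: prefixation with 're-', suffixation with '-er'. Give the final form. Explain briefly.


Step 1: Add prefix 're-' to 'build' = 'rebuild'
Step 2: Add suffix '-er' to 'rebuild' = 'rebuilder'

rebuilder


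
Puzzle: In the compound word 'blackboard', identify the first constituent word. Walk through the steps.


Split 'blackboard' into 'black' + 'board'. The first part is 'black'.

black


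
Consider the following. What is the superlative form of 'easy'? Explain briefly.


Apply superlative formation (consonant + y: change y to i, add -est): 'easy' -> 'easiest'.

easiest


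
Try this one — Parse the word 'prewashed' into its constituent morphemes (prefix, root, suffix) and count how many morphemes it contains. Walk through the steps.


Step 1: Identify prefix: 'pre' (meaning: before)
Step 2: Identify root: 'wash'
Step 3: Identify suffix(es): 'ed'
Decomposition: pre- (prefix: before) + wash (root) + -ed (suffix: past)
Total morphemes: 3

3 morphemes (pre- (prefix: before) + wash (root) + -ed (suffix: past))


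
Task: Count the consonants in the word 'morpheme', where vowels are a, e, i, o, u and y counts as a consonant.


Consonants in 'morpheme': m, r, p, h, m = 5 consonants.

5


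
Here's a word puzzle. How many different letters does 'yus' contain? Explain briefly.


Unique letters in 'yus': {s, u, y} = 3 distinct letters.

3


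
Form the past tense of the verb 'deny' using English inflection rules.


Apply rule: Change -y to -ied. 'deny' becomes 'denied'.

denied


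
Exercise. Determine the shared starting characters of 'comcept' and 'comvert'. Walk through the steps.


Compare from the start: 3 characters match: 'com'. Mismatch at position 4: 'c' vs 'v'.

com


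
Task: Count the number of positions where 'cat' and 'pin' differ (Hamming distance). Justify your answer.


Alignment:
Position 1: 'c' vs 'p' = DIFFER
Position 2: 'a' vs 'i' = DIFFER
Position 3: 't' vs 'n' = DIFFER
Total differences: 3

3


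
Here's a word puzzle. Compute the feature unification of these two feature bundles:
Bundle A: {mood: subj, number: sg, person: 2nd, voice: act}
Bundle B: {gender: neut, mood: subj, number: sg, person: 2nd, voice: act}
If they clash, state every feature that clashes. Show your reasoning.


Compare features:
gender: A=_ vs B=neut -> unified: neut
mood: A=subj vs B=subj -> unified: subj
number: A=sg vs B=sg -> unified: sg
person: A=2nd vs B=2nd -> unified: 2nd
voice: A=act vs B=act -> unified: act
No clashes found.

Unified: {gender: neut, mood: subj, number: sg, person: 2nd, voice: act}


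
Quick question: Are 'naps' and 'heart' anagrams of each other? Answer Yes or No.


Sorted letters of 'naps': 'anps'
Sorted letters of 'heart': 'aehrt'
They do not match.

No


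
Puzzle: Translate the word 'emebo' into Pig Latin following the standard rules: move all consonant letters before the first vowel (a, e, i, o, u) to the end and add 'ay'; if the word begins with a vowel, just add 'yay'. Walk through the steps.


'emebo' starts with a vowel, so add 'yay': 'emeboyay'.

emeboyay


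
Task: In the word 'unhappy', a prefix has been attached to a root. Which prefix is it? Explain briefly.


The word 'unhappy' = 'un' (prefix) + 'happy' (root). The prefix is 'un'.

un


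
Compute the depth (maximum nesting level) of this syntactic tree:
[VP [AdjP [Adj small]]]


Count bracket nesting levels:
'[' at pos 0: depth = 1
'[' at pos 4: depth = 2
'[' at pos 10: depth = 3
Maximum depth reached: 3

3


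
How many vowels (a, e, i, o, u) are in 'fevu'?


Vowels in 'fevu': e, u = 2 vowels.

2


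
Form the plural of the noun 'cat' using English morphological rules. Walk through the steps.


Apply rule: Add -s. 'cat' becomes 'cats'.

cats


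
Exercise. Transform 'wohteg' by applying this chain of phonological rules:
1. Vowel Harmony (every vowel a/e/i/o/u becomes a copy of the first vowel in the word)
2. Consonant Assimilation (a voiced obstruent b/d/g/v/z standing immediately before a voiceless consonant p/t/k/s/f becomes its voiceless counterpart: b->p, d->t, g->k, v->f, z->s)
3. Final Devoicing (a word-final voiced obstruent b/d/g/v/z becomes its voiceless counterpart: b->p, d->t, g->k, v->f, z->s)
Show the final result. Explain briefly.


Starting form: 'wohteg'
Rule 1: Vowel Harmony: all vowels become 'o' (matching first vowel). 'wohteg' -> 'wohtog'
Rule 2: Consonant Assimilation: no voiced obstruent (b/d/g/v/z) stands immediately before a voiceless consonant (p/t/k/s/f). No change.
Rule 3: Final Devoicing: word-final voiced obstruent 'g' becomes voiceless 'k'. 'wohtog' -> 'wohtok'
Final form: 'wohtok'

wohtok


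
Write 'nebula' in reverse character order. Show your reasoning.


Reverse 'nebula' character by character: 'aluben'.

aluben


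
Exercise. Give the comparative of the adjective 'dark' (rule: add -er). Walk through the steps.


Apply comparative formation (add -er): 'dark' -> 'darker'.

darker


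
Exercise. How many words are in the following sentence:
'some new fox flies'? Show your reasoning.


Split into words: some | new | fox | flies = 4 words.

4


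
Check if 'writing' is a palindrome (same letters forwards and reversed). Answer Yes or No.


Forward: 'writing'
Reversed: 'gnitirw'
They differ.

No


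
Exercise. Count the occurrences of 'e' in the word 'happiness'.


Letter 'e' in 'happiness': found at position(s) 7 = 1 occurrence(s).

1


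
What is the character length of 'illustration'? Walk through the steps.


Spell out 'illustration' and number each letter: i(1), l(2), l(3), u(4), s(5), t(6), r(7), a(8), t(9), i(10), o(11), n(12). Total: 12 letters.

12


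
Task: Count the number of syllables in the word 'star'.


Break 'star' into syllables: star -> star = 1 syllable

1 syllable


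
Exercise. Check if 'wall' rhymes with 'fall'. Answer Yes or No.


Rime (stressed vowel + following sounds) of 'wall': -all = /ɔːl/
Rime of 'fall': -all = /ɔːl/
/ɔːl/ and /ɔːl/ are the same ending sound, so the words rhyme.

Yes


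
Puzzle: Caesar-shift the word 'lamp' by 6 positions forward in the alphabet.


Shift each letter by 6: l -> r, a -> g, m -> s, p -> v. Result: 'rgsv'.

rgsv


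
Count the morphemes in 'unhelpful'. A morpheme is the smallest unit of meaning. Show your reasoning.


Decomposition: un- (prefix) + help (root) + -ful (suffix) = 3 morpheme(s)

3 morphemes


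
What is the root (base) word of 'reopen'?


Remove prefix 're' from 'reopen' to get root 'open'.

open


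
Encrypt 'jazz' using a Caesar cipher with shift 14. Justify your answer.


Shift each letter by 14: j -> x, a -> o, z -> n, z -> n. Result: 'xonn'.

xonn


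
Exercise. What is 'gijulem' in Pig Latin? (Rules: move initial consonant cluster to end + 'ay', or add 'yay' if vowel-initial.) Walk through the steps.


'gijulem': move consonant cluster 'g' to end and add 'ay': 'ijulemgay'.

ijulemgay


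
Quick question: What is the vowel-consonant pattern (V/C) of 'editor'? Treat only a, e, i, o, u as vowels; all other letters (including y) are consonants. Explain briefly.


Letter mapping: e = V, d = C, i = V, t = C, o = V, r = C.

VCVCVC


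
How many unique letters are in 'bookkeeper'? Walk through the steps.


Unique letters in 'bookkeeper': {b, e, k, o, p, r} = 6 distinct letters.

6


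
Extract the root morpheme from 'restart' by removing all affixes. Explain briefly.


Remove prefix 're' from 'restart' to get root 'start'.

start


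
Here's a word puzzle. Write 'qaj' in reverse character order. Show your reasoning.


Reverse 'qaj' character by character: 'jaq'.

jaq


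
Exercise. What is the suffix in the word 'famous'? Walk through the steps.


The word 'famous' = 'fame' (root) + '-ous' (suffix). The suffix is '-ous'.

ous


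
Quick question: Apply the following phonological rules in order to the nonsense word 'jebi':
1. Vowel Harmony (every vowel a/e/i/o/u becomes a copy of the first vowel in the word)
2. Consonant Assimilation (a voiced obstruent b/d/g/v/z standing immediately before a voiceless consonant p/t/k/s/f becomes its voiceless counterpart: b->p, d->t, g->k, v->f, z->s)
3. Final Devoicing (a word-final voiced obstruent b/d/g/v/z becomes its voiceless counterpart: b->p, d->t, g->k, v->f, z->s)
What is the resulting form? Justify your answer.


Starting form: 'jebi'
Rule 1: Vowel Harmony: all vowels become 'e' (matching first vowel). 'jebi' -> 'jebe'
Rule 2: Consonant Assimilation: no voiced obstruent (b/d/g/v/z) stands immediately before a voiceless consonant (p/t/k/s/f). No change.
Rule 3: Final Devoicing: the word ends in the vowel 'e', not a consonant. No change.
Final form: 'jebe'

jebe


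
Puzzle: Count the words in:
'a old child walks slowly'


Split into words: a | old | child | walks | slowly = 5 words.

5


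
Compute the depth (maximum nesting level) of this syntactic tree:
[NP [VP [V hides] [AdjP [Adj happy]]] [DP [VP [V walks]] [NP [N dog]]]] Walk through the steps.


Count bracket nesting levels:
'[' at pos 0: depth = 1
'[' at pos 4: depth = 2
'[' at pos 8: depth = 3
'[' at pos 18: depth = 3
'[' at pos 24: depth = 4
'[' at pos 38: depth = 2
'[' at pos 42: depth = 3
'[' at pos 46: depth = 4
'[' at pos 57: depth = 3
'[' at pos 61: depth = 4
Maximum depth reached: 4

4


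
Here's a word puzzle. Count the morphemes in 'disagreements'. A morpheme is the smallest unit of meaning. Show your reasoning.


Decomposition: dis- (prefix) + agree (root) + -ment (suffix) + -s (plural) = 4 morpheme(s)

4 morphemes


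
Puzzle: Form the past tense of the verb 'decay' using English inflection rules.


Apply rule: Add -ed. 'decay' becomes 'decayed'.

decayed


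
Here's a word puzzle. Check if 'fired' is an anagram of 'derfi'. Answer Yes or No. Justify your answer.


Sorted letters of 'fired': 'defir'
Sorted letters of 'derfi': 'defir'
They match.

Yes


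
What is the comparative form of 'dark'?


Apply comparative formation (add -er): 'dark' -> 'darker'.

darker


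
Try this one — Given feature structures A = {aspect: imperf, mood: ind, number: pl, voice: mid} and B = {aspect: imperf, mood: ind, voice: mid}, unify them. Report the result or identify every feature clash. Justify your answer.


Compare features:
aspect: A=imperf vs B=imperf -> unified: imperf
mood: A=ind vs B=ind -> unified: ind
number: A=pl vs B=_ -> unified: pl
voice: A=mid vs B=mid -> unified: mid
No clashes found.

Unified: {aspect: imperf, mood: ind, number: pl, voice: mid}


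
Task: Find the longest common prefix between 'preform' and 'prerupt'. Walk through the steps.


Compare from the start: 3 characters match: 'pre'. Mismatch at position 4: 'f' vs 'r'.

pre


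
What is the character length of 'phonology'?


Spell out 'phonology' and number each letter: p(1), h(2), o(3), n(4), o(5), l(6), o(7), g(8), y(9). Total: 9 letters.

9


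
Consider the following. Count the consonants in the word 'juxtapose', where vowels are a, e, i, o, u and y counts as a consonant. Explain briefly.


Consonants in 'juxtapose': j, x, t, p, s = 5 consonants.

5


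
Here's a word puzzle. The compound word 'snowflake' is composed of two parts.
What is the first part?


Split 'snowflake' into 'snow' + 'flake'. The first part is 'snow'.

snow


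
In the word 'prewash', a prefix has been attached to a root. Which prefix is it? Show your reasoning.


The word 'prewash' = 'pre' (prefix) + 'wash' (root). The prefix is 'pre'.

pre


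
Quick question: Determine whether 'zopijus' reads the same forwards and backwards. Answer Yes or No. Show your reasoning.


Forward: 'zopijus'
Reversed: 'sujipoz'
They differ.

No


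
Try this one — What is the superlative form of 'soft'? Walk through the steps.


Apply superlative formation (add -est): 'soft' -> 'softest'.

softest


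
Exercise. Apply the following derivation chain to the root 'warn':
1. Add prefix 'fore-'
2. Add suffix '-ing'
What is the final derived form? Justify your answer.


Step 1: Add prefix 'fore-' to 'warn' = 'forewarn'
Step 2: Add suffix '-ing' to 'forewarn' = 'forewarning'

forewarning


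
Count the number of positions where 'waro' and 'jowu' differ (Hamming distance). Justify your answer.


Alignment:
Position 1: 'w' vs 'j' = DIFFER
Position 2: 'a' vs 'o' = DIFFER
Position 3: 'r' vs 'w' = DIFFER
Position 4: 'o' vs 'u' = DIFFER
Total differences: 4

4


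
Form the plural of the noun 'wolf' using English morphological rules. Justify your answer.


Apply rule: Change -f to -ves. 'wolf' becomes 'wolves'.

wolves


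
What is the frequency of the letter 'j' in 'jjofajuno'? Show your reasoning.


Letter 'j' in 'jjofajuno': found at position(s) 1, 2, 6 = 3 occurrence(s).

3


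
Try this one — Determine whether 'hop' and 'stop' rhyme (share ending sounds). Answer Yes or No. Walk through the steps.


Rime (stressed vowel + following sounds) of 'hop': -op = /ɒp/
Rime of 'stop': -op = /ɒp/
/ɒp/ and /ɒp/ are the same ending sound, so the words rhyme.

Yes
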